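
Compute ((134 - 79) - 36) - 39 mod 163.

134 - 79 = 55
55 - 36 = 19
19 - 39 = -20 ≡ 143 (mod 163)

143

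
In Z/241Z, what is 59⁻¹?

192

241 = 4×59 + 5
59 = 11×5 + 4
5 = 1×4 + 1
4 = 4×1 + 0
gcd(59, 241) = 1, so the inverse exists.
Bézout: 1 = 12×241 − 49×59.
So 59⁻¹ ≡ −49 ≡ 192 (mod 241).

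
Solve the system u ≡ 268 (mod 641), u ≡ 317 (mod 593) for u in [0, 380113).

246412

641⁻¹ mod 593: 641*383 ≡ 1 (mod 593), so 641⁻¹ ≡ 383.
u = 268 + 641*((317 − 268)*383 mod 593) = 268 + 641*384 = 246412.
Check: 246412 mod 641 = 268, 246412 mod 593 = 317. ✓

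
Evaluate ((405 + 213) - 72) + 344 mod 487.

405 + 213 = 618 ≡ 131 (mod 487)
131 - 72 = 59
59 + 344 = 403

403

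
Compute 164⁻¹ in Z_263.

By the extended Euclidean algorithm:
263 = 1*164 + 99
164 = 1*99 + 65
99 = 1*65 + 34
65 = 1*34 + 31
34 = 1*31 + 3
31 = 10*3 + 1
3 = 3*1 + 0
gcd(164, 263) = 1, so the inverse exists.
Back-substitute for 1:
1 = 1*31 − 10*3
  = −10*34 + 11*31
  = 11*65 − 21*34
  = −21*99 + 32*65
  = 32*164 − 53*99
  = −53*263 + 85*164
So 164⁻¹ ≡ 85 (mod 263).

85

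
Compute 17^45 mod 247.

By square-and-multiply:
45 in binary is 101101, i.e. 45 = 32 + 8 + 4 + 1.
17^1 ≡ 17 (mod 247)
17^2 ≡ 17^2 = 289 ≡ 42 (mod 247)
17^4 ≡ 42^2 = 1764 ≡ 35 (mod 247)
17^8 ≡ 35^2 = 1225 ≡ 237 (mod 247)
17^16 ≡ 237^2 = 56169 ≡ 100 (mod 247)
17^32 ≡ 100^2 = 10000 ≡ 120 (mod 247)
17^45 = 17^32 × 17^8 × 17^4 × 17^1 ≡ 120 × 237 × 35 × 17 (mod 247).
Accumulate the product:
120 × 237 = 28440 ≡ 35
35 × 35 = 1225 ≡ 237
237 × 17 = 4029 ≡ 77

77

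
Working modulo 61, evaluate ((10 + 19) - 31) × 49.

10 + 19 = 29
29 - 31 = -2 ≡ 59 (mod 61)
59 × 49 = 2891 ≡ 24 (mod 61)

24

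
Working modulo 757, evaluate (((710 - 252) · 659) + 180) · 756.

710 - 252 = 458
458 · 659 = 301822 ≡ 536 (mod 757)
536 + 180 = 716
716 · 756 = 541296 ≡ 41 (mod 757)

41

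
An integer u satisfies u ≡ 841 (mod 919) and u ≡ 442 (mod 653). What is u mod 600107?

299516

919⁻¹ mod 653: 919*626 ≡ 1 (mod 653), so 919⁻¹ ≡ 626.
u = 841 + 919*((442 − 841)*626 mod 653) = 841 + 919*325 = 299516.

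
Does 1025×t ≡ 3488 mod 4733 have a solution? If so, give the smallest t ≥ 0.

gcd(1025, 4733) = 1, so a unique solution mod 4733 exists.
1025⁻¹ ≡ 1630 (mod 4733).
t ≡ 1630×3488 ≡ 1107 (mod 4733).

1107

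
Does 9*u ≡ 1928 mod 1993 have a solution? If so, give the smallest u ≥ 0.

gcd(9, 1993) = 1, so a unique solution mod 1993 exists.
9⁻¹ ≡ 443 (mod 1993).
u ≡ 443*1928 ≡ 1100 (mod 1993).

1100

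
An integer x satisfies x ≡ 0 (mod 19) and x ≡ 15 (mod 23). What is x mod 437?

38

19⁻¹ mod 23: 19·17 ≡ 1 (mod 23), so 19⁻¹ ≡ 17.
x = 0 + 19·((15 − 0)·17 mod 23) = 0 + 19·2 = 38.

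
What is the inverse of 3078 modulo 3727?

2745

By the extended Euclidean algorithm:
3727 = 1×3078 + 649
3078 = 4×649 + 482
649 = 1×482 + 167
482 = 2×167 + 148
167 = 1×148 + 19
148 = 7×19 + 15
19 = 1×15 + 4
15 = 3×4 + 3
4 = 1×3 + 1
3 = 3×1 + 0
gcd(3078, 3727) = 1, so the inverse exists.
Bézout: 1 = 811×3727 − 982×3078.
So 3078⁻¹ ≡ −982 ≡ 2745 (mod 3727).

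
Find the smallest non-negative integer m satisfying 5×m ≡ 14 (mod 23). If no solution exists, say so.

gcd(5, 23) = 1, so a unique solution mod 23 exists.
5⁻¹ ≡ 14 (mod 23).
m ≡ 14×14 ≡ 12 (mod 23).

12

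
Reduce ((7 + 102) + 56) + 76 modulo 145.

7 + 102 = 109
109 + 56 = 165 ≡ 20 (mod 145)
20 + 76 = 96

96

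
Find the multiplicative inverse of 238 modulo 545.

545 = 2·238 + 69
238 = 3·69 + 31
69 = 2·31 + 7
31 = 4·7 + 3
7 = 2·3 + 1
3 = 3·1 + 0
gcd(238, 545) = 1, so the inverse exists.
Bézout: 1 = 69·545 − 158·238.
So 238⁻¹ ≡ −158 ≡ 387 (mod 545).

387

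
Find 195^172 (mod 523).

343

Compute successive squares:
172 in binary is 10101100, i.e. 172 = 128 + 32 + 8 + 4.
195^1 ≡ 195 (mod 523)
195^2 ≡ 195^2 = 38025 ≡ 369 (mod 523)
195^4 ≡ 369^2 = 136161 ≡ 181 (mod 523)
195^8 ≡ 181^2 = 32761 ≡ 335 (mod 523)
195^16 ≡ 335^2 = 112225 ≡ 303 (mod 523)
195^32 ≡ 303^2 = 91809 ≡ 284 (mod 523)
195^64 ≡ 284^2 = 80656 ≡ 114 (mod 523)
195^128 ≡ 114^2 = 12996 ≡ 444 (mod 523)
195^172 = 195^128 * 195^32 * 195^8 * 195^4 ≡ 444 * 284 * 335 * 181 (mod 523).
Accumulate the product:
444 * 284 = 126096 ≡ 53
53 * 335 = 17755 ≡ 496
496 * 181 = 89776 ≡ 343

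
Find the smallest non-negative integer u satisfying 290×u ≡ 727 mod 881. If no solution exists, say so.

42

gcd(290, 881) = 1, so a unique solution mod 881 exists.
290⁻¹ ≡ 240 (mod 881).
u ≡ 240×727 ≡ 42 (mod 881).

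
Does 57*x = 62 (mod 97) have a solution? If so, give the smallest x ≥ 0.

gcd(57, 97) = 1, so a unique solution mod 97 exists.
57⁻¹ ≡ 80 (mod 97).
x ≡ 80*62 ≡ 13 (mod 97).

13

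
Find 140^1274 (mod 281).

232

Compute successive squares:
1274 in binary is 10011111010, i.e. 1274 = 1024 + 128 + 64 + 32 + 16 + 8 + 2.
140^1 ≡ 140 (mod 281)
140^2 ≡ 140^2 = 19600 ≡ 211 (mod 281)
140^4 ≡ 211^2 = 44521 ≡ 123 (mod 281)
140^8 ≡ 123^2 = 15129 ≡ 236 (mod 281)
140^16 ≡ 236^2 = 55696 ≡ 58 (mod 281)
140^32 ≡ 58^2 = 3364 ≡ 273 (mod 281)
140^64 ≡ 273^2 = 74529 ≡ 64 (mod 281)
140^128 ≡ 64^2 = 4096 ≡ 162 (mod 281)
140^256 ≡ 162^2 = 26244 ≡ 111 (mod 281)
140^512 ≡ 111^2 = 12321 ≡ 238 (mod 281)
140^1024 ≡ 238^2 = 56644 ≡ 163 (mod 281)
140^1274 = 140^1024 · 140^128 · 140^64 · 140^32 · 140^16 · 140^8 · 140^2 ≡ 163 · 162 · 64 · 273 · 58 · 236 · 211 (mod 281).
Accumulate the product:
163 · 162 = 26406 ≡ 273
273 · 64 = 17472 ≡ 50
50 · 273 = 13650 ≡ 162
162 · 58 = 9396 ≡ 123
123 · 236 = 29028 ≡ 85
85 · 211 = 17935 ≡ 232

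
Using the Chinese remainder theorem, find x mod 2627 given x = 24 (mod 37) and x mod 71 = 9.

2281

37⁻¹ mod 71: 37*48 ≡ 1 (mod 71), so 37⁻¹ ≡ 48.
x = 24 + 37*((9 − 24)*48 mod 71) = 24 + 37*61 = 2281.
Check: 2281 mod 37 = 24, 2281 mod 71 = 9. ✓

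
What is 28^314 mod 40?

24

Compute successive squares:
314 in binary is 100111010, i.e. 314 = 256 + 32 + 16 + 8 + 2.
28^1 ≡ 28 (mod 40)
28^2 ≡ 28^2 = 784 ≡ 24 (mod 40)
28^4 ≡ 24^2 = 576 ≡ 16 (mod 40)
28^8 ≡ 16^2 = 256 ≡ 16 (mod 40)
28^16 ≡ 16^2 = 256 ≡ 16 (mod 40)
28^32 ≡ 16^2 = 256 ≡ 16 (mod 40)
28^64 ≡ 16^2 = 256 ≡ 16 (mod 40)
28^128 ≡ 16^2 = 256 ≡ 16 (mod 40)
28^256 ≡ 16^2 = 256 ≡ 16 (mod 40)
28^314 = 28^256 × 28^32 × 28^16 × 28^8 × 28^2 ≡ 16 × 16 × 16 × 16 × 24 (mod 40).
Accumulate the product:
16 × 16 = 256 ≡ 16
16 × 16 = 256 ≡ 16
16 × 16 = 256 ≡ 16
16 × 24 = 384 ≡ 24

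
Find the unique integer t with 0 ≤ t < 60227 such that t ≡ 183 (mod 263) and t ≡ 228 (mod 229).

263⁻¹ mod 229: 263*128 ≡ 1 (mod 229), so 263⁻¹ ≡ 128.
t = 183 + 263*((228 − 183)*128 mod 229) = 183 + 263*35 = 9388.

9388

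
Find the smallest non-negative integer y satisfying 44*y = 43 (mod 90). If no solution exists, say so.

no solution

gcd(44, 90) = 2, and 2 does not divide 43.
So the congruence has no solution.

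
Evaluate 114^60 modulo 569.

By square-and-multiply:
60 in binary is 111100, i.e. 60 = 32 + 16 + 8 + 4.
114^1 ≡ 114 (mod 569)
114^2 ≡ 114^2 = 12996 ≡ 478 (mod 569)
114^4 ≡ 478^2 = 228484 ≡ 315 (mod 569)
114^8 ≡ 315^2 = 99225 ≡ 219 (mod 569)
114^16 ≡ 219^2 = 47961 ≡ 165 (mod 569)
114^32 ≡ 165^2 = 27225 ≡ 482 (mod 569)
114^60 = 114^32 · 114^16 · 114^8 · 114^4 ≡ 482 · 165 · 219 · 315 (mod 569).
Accumulate the product:
482 · 165 = 79530 ≡ 439
439 · 219 = 96141 ≡ 549
549 · 315 = 172935 ≡ 528

528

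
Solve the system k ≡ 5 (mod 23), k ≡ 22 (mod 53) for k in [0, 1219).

764

23⁻¹ mod 53: 23×30 ≡ 1 (mod 53), so 23⁻¹ ≡ 30.
k = 5 + 23×((22 − 5)×30 mod 53) = 5 + 23×33 = 764.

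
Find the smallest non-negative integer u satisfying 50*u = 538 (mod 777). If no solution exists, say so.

gcd(50, 777) = 1, so a unique solution mod 777 exists.
50⁻¹ ≡ 575 (mod 777).
u ≡ 575*538 ≡ 104 (mod 777).

104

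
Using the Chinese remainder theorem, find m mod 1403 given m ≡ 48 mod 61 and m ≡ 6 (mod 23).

719

61⁻¹ mod 23: 61·20 ≡ 1 (mod 23), so 61⁻¹ ≡ 20.
m = 48 + 61·((6 − 48)·20 mod 23) = 48 + 61·11 = 719.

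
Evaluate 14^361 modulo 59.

By square-and-multiply:
14^1 ≡ 14 (mod 59)
14^2 ≡ 14^2 = 196 ≡ 19 (mod 59)
14^4 ≡ 19^2 = 361 ≡ 7 (mod 59)
14^8 ≡ 7^2 = 49 (mod 59)
14^16 ≡ 49^2 = 2401 ≡ 41 (mod 59)
14^32 ≡ 41^2 = 1681 ≡ 29 (mod 59)
14^64 ≡ 29^2 = 841 ≡ 15 (mod 59)
14^128 ≡ 15^2 = 225 ≡ 48 (mod 59)
14^256 ≡ 48^2 = 2304 ≡ 3 (mod 59)
14^361 = 14^256 × 14^64 × 14^32 × 14^8 × 14^1 ≡ 3 × 15 × 29 × 49 × 14 (mod 59).
Accumulate the product:
3 × 15 = 45
45 × 29 = 1305 ≡ 7
7 × 49 = 343 ≡ 48
48 × 14 = 672 ≡ 23

23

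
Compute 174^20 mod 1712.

912

Compute successive squares:
20 in binary is 10100, i.e. 20 = 16 + 4.
174^1 ≡ 174 (mod 1712)
174^2 ≡ 174^2 = 30276 ≡ 1172 (mod 1712)
174^4 ≡ 1172^2 = 1373584 ≡ 560 (mod 1712)
174^8 ≡ 560^2 = 313600 ≡ 304 (mod 1712)
174^16 ≡ 304^2 = 92416 ≡ 1680 (mod 1712)
174^20 = 174^16 · 174^4 ≡ 1680 · 560 (mod 1712).
1680 · 560 = 940800 ≡ 912 (mod 1712).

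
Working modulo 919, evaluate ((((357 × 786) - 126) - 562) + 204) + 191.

14

357 × 786 = 280602 ≡ 307 (mod 919)
307 - 126 = 181
181 - 562 = -381 ≡ 538 (mod 919)
538 + 204 = 742
742 + 191 = 933 ≡ 14 (mod 919)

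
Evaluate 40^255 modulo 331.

Compute successive squares:
255 in binary is 11111111, i.e. 255 = 128 + 64 + 32 + 16 + 8 + 4 + 2 + 1.
40^1 ≡ 40 (mod 331)
40^2 ≡ 40^2 = 1600 ≡ 276 (mod 331)
40^4 ≡ 276^2 = 76176 ≡ 46 (mod 331)
40^8 ≡ 46^2 = 2116 ≡ 130 (mod 331)
40^16 ≡ 130^2 = 16900 ≡ 19 (mod 331)
40^32 ≡ 19^2 = 361 ≡ 30 (mod 331)
40^64 ≡ 30^2 = 900 ≡ 238 (mod 331)
40^128 ≡ 238^2 = 56644 ≡ 43 (mod 331)
40^255 = 40^128 × 40^64 × 40^32 × 40^16 × 40^8 × 40^4 × 40^2 × 40^1 ≡ 43 × 238 × 30 × 19 × 130 × 46 × 276 × 40 (mod 331).
Accumulate the product:
43 × 238 = 10234 ≡ 304
304 × 30 = 9120 ≡ 183
183 × 19 = 3477 ≡ 167
167 × 130 = 21710 ≡ 195
195 × 46 = 8970 ≡ 33
33 × 276 = 9108 ≡ 171
171 × 40 = 6840 ≡ 220

220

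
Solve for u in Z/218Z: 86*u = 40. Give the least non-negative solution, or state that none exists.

gcd(86, 218) = 2, and 2 | 40, so solutions exist.
Divide through by 2: 43*u ≡ 20 (mod 109).
43⁻¹ ≡ 71 (mod 109).
u ≡ 71*20 ≡ 3 (mod 109).
The smallest non-negative solution is u = 3.

3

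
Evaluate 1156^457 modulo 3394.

3198

By square-and-multiply:
457 in binary is 111001001, i.e. 457 = 256 + 128 + 64 + 8 + 1.
1156^1 ≡ 1156 (mod 3394)
1156^2 ≡ 1156^2 = 1336336 ≡ 2494 (mod 3394)
1156^4 ≡ 2494^2 = 6220036 ≡ 2228 (mod 3394)
1156^8 ≡ 2228^2 = 4963984 ≡ 1956 (mod 3394)
1156^16 ≡ 1956^2 = 3825936 ≡ 898 (mod 3394)
1156^32 ≡ 898^2 = 806404 ≡ 2026 (mod 3394)
1156^64 ≡ 2026^2 = 4104676 ≡ 1330 (mod 3394)
1156^128 ≡ 1330^2 = 1768900 ≡ 626 (mod 3394)
1156^256 ≡ 626^2 = 391876 ≡ 1566 (mod 3394)
1156^457 = 1156^256 × 1156^128 × 1156^64 × 1156^8 × 1156^1 ≡ 1566 × 626 × 1330 × 1956 × 1156 (mod 3394).
Accumulate the product:
1566 × 626 = 980316 ≡ 2844
2844 × 1330 = 3782520 ≡ 1604
1604 × 1956 = 3137424 ≡ 1368
1368 × 1156 = 1581408 ≡ 3198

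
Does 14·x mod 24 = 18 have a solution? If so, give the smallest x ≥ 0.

3

gcd(14, 24) = 2, and 2 | 18, so solutions exist.
Divide through by 2: 7·x = 9 (mod 12).
7⁻¹ ≡ 7 (mod 12).
x ≡ 7·9 ≡ 3 (mod 12).
The smallest non-negative solution is x = 3.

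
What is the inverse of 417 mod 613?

466

Run the extended Euclidean algorithm:
613 = 1·417 + 196
417 = 2·196 + 25
196 = 7·25 + 21
25 = 1·21 + 4
21 = 5·4 + 1
4 = 4·1 + 0
gcd(417, 613) = 1, so the inverse exists.
Back-substitute for 1:
1 = 1·21 − 5·4
  = −5·25 + 6·21
  = 6·196 − 47·25
  = −47·417 + 100·196
  = 100·613 − 147·417
So 417⁻¹ ≡ −147 ≡ 466 (mod 613).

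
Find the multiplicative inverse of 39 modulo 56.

23

Apply the Euclidean algorithm and back-substitute:
56 = 1*39 + 17
39 = 2*17 + 5
17 = 3*5 + 2
5 = 2*2 + 1
2 = 2*1 + 0
gcd(39, 56) = 1, so the inverse exists.
Bézout: 1 = −16*56 + 23*39.
So 39⁻¹ ≡ 23 (mod 56).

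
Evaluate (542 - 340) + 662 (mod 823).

41

542 - 340 = 202
202 + 662 = 864 ≡ 41 (mod 823)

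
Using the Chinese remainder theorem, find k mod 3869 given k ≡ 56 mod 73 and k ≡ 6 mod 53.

1808

73⁻¹ mod 53: 73×8 ≡ 1 (mod 53), so 73⁻¹ ≡ 8.
k = 56 + 73×((6 − 56)×8 mod 53) = 56 + 73×24 = 1808.
Check: 1808 mod 73 = 56, 1808 mod 53 = 6. ✓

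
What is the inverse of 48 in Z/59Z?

59 = 1·48 + 11
48 = 4·11 + 4
11 = 2·4 + 3
4 = 1·3 + 1
3 = 3·1 + 0
gcd(48, 59) = 1, so the inverse exists.
Bézout: 1 = −13·59 + 16·48.
So 48⁻¹ ≡ 16 (mod 59).

16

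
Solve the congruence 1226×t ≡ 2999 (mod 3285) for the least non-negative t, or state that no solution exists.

gcd(1226, 3285) = 1, so a unique solution mod 3285 exists.
1226⁻¹ ≡ 2516 (mod 3285).
t ≡ 2516×2999 ≡ 3124 (mod 3285).

3124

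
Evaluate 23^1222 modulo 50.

29

1222 in binary is 10011000110, i.e. 1222 = 1024 + 128 + 64 + 4 + 2.
23^1 ≡ 23 (mod 50)
23^2 ≡ 23^2 = 529 ≡ 29 (mod 50)
23^4 ≡ 29^2 = 841 ≡ 41 (mod 50)
23^8 ≡ 41^2 = 1681 ≡ 31 (mod 50)
23^16 ≡ 31^2 = 961 ≡ 11 (mod 50)
23^32 ≡ 11^2 = 121 ≡ 21 (mod 50)
23^64 ≡ 21^2 = 441 ≡ 41 (mod 50)
23^128 ≡ 41^2 = 1681 ≡ 31 (mod 50)
23^256 ≡ 31^2 = 961 ≡ 11 (mod 50)
23^512 ≡ 11^2 = 121 ≡ 21 (mod 50)
23^1024 ≡ 21^2 = 441 ≡ 41 (mod 50)
23^1222 = 23^1024 · 23^128 · 23^64 · 23^4 · 23^2 ≡ 41 · 31 · 41 · 41 · 29 (mod 50).
Accumulate the product:
41 · 31 = 1271 ≡ 21
21 · 41 = 861 ≡ 11
11 · 41 = 451 ≡ 1
1 · 29 = 29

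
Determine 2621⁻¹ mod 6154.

2301

6154 = 2×2621 + 912
2621 = 2×912 + 797
912 = 1×797 + 115
797 = 6×115 + 107
115 = 1×107 + 8
107 = 13×8 + 3
8 = 2×3 + 2
3 = 1×2 + 1
2 = 2×1 + 0
gcd(2621, 6154) = 1, so the inverse exists.
Back-substitute for 1:
1 = 1×3 − 1×2
  = −1×8 + 3×3
  = 3×107 − 40×8
  = −40×115 + 43×107
  = 43×797 − 298×115
  = −298×912 + 341×797
  = 341×2621 − 980×912
  = −980×6154 + 2301×2621
So 2621⁻¹ ≡ 2301 (mod 6154).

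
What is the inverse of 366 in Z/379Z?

Run the extended Euclidean algorithm:
379 = 1·366 + 13
366 = 28·13 + 2
13 = 6·2 + 1
2 = 2·1 + 0
gcd(366, 379) = 1, so the inverse exists.
Bézout: 1 = 169·379 − 175·366.
So 366⁻¹ ≡ −175 ≡ 204 (mod 379).

204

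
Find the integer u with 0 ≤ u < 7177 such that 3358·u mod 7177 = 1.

2849

Run the extended Euclidean algorithm:
7177 = 2*3358 + 461
3358 = 7*461 + 131
461 = 3*131 + 68
131 = 1*68 + 63
68 = 1*63 + 5
63 = 12*5 + 3
5 = 1*3 + 2
3 = 1*2 + 1
2 = 2*1 + 0
gcd(3358, 7177) = 1, so the inverse exists.
Bézout: 1 = −1333*7177 + 2849*3358.
So 3358⁻¹ ≡ 2849 (mod 7177).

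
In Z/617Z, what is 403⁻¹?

Run the extended Euclidean algorithm:
617 = 1×403 + 214
403 = 1×214 + 189
214 = 1×189 + 25
189 = 7×25 + 14
25 = 1×14 + 11
14 = 1×11 + 3
11 = 3×3 + 2
3 = 1×2 + 1
2 = 2×1 + 0
gcd(403, 617) = 1, so the inverse exists.
Bézout: 1 = −145×617 + 222×403.
So 403⁻¹ ≡ 222 (mod 617).

222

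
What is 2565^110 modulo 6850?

110 in binary is 1101110, i.e. 110 = 64 + 32 + 8 + 4 + 2.
2565^1 ≡ 2565 (mod 6850)
2565^2 ≡ 2565^2 = 6579225 ≡ 3225 (mod 6850)
2565^4 ≡ 3225^2 = 10400625 ≡ 2325 (mod 6850)
2565^8 ≡ 2325^2 = 5405625 ≡ 975 (mod 6850)
2565^16 ≡ 975^2 = 950625 ≡ 5325 (mod 6850)
2565^32 ≡ 5325^2 = 28355625 ≡ 3475 (mod 6850)
2565^64 ≡ 3475^2 = 12075625 ≡ 5925 (mod 6850)
2565^110 = 2565^64 · 2565^32 · 2565^8 · 2565^4 · 2565^2 ≡ 5925 · 3475 · 975 · 2325 · 3225 (mod 6850).
Accumulate the product:
5925 · 3475 = 20589375 ≡ 5125
5125 · 975 = 4996875 ≡ 3225
3225 · 2325 = 7498125 ≡ 4225
4225 · 3225 = 13625625 ≡ 975

975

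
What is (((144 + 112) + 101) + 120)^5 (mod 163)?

69

144 + 112 = 256 ≡ 93 (mod 163)
93 + 101 = 194 ≡ 31 (mod 163)
31 + 120 = 151
(151)^5 ≡ 69 (mod 163)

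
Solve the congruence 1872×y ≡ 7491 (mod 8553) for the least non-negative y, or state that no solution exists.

gcd(1872, 8553) = 3, and 3 | 7491, so solutions exist.
Divide through by 3: 624×y mod 2851 = 2497.
624⁻¹ ≡ 1558 (mod 2851).
y ≡ 1558×2497 ≡ 1562 (mod 2851).
The smallest non-negative solution is y = 1562.

1562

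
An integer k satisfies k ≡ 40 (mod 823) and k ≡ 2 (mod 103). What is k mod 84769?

31314

823⁻¹ mod 103: 823×102 ≡ 1 (mod 103), so 823⁻¹ ≡ 102.
k = 40 + 823×((2 − 40)×102 mod 103) = 40 + 823×38 = 31314.
Check: 31314 mod 823 = 40, 31314 mod 103 = 2. ✓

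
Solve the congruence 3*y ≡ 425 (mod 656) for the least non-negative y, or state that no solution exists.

gcd(3, 656) = 1, so a unique solution mod 656 exists.
3⁻¹ ≡ 219 (mod 656).
y ≡ 219*425 ≡ 579 (mod 656).

579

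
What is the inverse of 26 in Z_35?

35 = 1*26 + 9
26 = 2*9 + 8
9 = 1*8 + 1
8 = 8*1 + 0
gcd(26, 35) = 1, so the inverse exists.
Back-substitute for 1:
1 = 1*9 − 1*8
  = −1*26 + 3*9
  = 3*35 − 4*26
So 26⁻¹ ≡ −4 ≡ 31 (mod 35).

31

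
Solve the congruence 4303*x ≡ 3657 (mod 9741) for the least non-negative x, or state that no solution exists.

8739

gcd(4303, 9741) = 1, so a unique solution mod 9741 exists.
4303⁻¹ ≡ 4480 (mod 9741).
x ≡ 4480*3657 ≡ 8739 (mod 9741).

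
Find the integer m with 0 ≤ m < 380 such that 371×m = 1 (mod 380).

380 = 1×371 + 9
371 = 41×9 + 2
9 = 4×2 + 1
2 = 2×1 + 0
gcd(371, 380) = 1, so the inverse exists.
Bézout: 1 = 165×380 − 169×371.
So 371⁻¹ ≡ −169 ≡ 211 (mod 380).

211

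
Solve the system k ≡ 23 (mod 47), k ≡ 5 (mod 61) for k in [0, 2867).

493

47⁻¹ mod 61: 47·13 ≡ 1 (mod 61), so 47⁻¹ ≡ 13.
k = 23 + 47·((5 − 23)·13 mod 61) = 23 + 47·10 = 493.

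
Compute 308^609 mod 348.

By square-and-multiply:
308^1 ≡ 308 (mod 348)
308^2 ≡ 308^2 = 94864 ≡ 208 (mod 348)
308^4 ≡ 208^2 = 43264 ≡ 112 (mod 348)
308^8 ≡ 112^2 = 12544 ≡ 16 (mod 348)
308^16 ≡ 16^2 = 256 (mod 348)
308^32 ≡ 256^2 = 65536 ≡ 112 (mod 348)
308^64 ≡ 112^2 = 12544 ≡ 16 (mod 348)
308^128 ≡ 16^2 = 256 (mod 348)
308^256 ≡ 256^2 = 65536 ≡ 112 (mod 348)
308^512 ≡ 112^2 = 12544 ≡ 16 (mod 348)
308^609 = 308^512 * 308^64 * 308^32 * 308^1 ≡ 16 * 16 * 112 * 308 (mod 348).
Accumulate the product:
16 * 16 = 256
256 * 112 = 28672 ≡ 136
136 * 308 = 41888 ≡ 128

128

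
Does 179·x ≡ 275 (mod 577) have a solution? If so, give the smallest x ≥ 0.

340

gcd(179, 577) = 1, so a unique solution mod 577 exists.
179⁻¹ ≡ 274 (mod 577).
x ≡ 274·275 ≡ 340 (mod 577).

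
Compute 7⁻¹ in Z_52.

15

52 = 7*7 + 3
7 = 2*3 + 1
3 = 3*1 + 0
gcd(7, 52) = 1, so the inverse exists.
Bézout: 1 = −2*52 + 15*7.
So 7⁻¹ ≡ 15 (mod 52).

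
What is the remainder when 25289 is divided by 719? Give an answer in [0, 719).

25289 = 35*719 + 124, so 25289 ≡ 124 (mod 719).

124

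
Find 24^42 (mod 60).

Using repeated squaring:
42 in binary is 101010, i.e. 42 = 32 + 8 + 2.
24^1 ≡ 24 (mod 60)
24^2 ≡ 24^2 = 576 ≡ 36 (mod 60)
24^4 ≡ 36^2 = 1296 ≡ 36 (mod 60)
24^8 ≡ 36^2 = 1296 ≡ 36 (mod 60)
24^16 ≡ 36^2 = 1296 ≡ 36 (mod 60)
24^32 ≡ 36^2 = 1296 ≡ 36 (mod 60)
24^42 = 24^32 * 24^8 * 24^2 ≡ 36 * 36 * 36 (mod 60).
Accumulate the product:
36 * 36 = 1296 ≡ 36
36 * 36 = 1296 ≡ 36

36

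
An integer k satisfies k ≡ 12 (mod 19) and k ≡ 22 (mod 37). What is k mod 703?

392

19⁻¹ mod 37: 19·2 ≡ 1 (mod 37), so 19⁻¹ ≡ 2.
k = 12 + 19·((22 − 12)·2 mod 37) = 12 + 19·20 = 392.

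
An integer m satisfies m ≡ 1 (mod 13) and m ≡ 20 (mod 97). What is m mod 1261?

1184

13⁻¹ mod 97: 13*15 ≡ 1 (mod 97), so 13⁻¹ ≡ 15.
m = 1 + 13*((20 − 1)*15 mod 97) = 1 + 13*91 = 1184.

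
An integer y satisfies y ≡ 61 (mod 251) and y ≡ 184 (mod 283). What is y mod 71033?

251⁻¹ mod 283: 251·168 ≡ 1 (mod 283), so 251⁻¹ ≡ 168.
y = 61 + 251·((184 − 61)·168 mod 283) = 61 + 251·5 = 1316.

1316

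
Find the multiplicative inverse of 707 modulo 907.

907 = 1×707 + 200
707 = 3×200 + 107
200 = 1×107 + 93
107 = 1×93 + 14
93 = 6×14 + 9
14 = 1×9 + 5
9 = 1×5 + 4
5 = 1×4 + 1
4 = 4×1 + 0
gcd(707, 907) = 1, so the inverse exists.
Bézout: 1 = −152×907 + 195×707.
So 707⁻¹ ≡ 195 (mod 907).

195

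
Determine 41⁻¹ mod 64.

25

64 = 1·41 + 23
41 = 1·23 + 18
23 = 1·18 + 5
18 = 3·5 + 3
5 = 1·3 + 2
3 = 1·2 + 1
2 = 2·1 + 0
gcd(41, 64) = 1, so the inverse exists.
Bézout: 1 = −16·64 + 25·41.
So 41⁻¹ ≡ 25 (mod 64).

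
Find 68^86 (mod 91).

Compute successive squares:
86 in binary is 1010110, i.e. 86 = 64 + 16 + 4 + 2.
68^1 ≡ 68 (mod 91)
68^2 ≡ 68^2 = 4624 ≡ 74 (mod 91)
68^4 ≡ 74^2 = 5476 ≡ 16 (mod 91)
68^8 ≡ 16^2 = 256 ≡ 74 (mod 91)
68^16 ≡ 74^2 = 5476 ≡ 16 (mod 91)
68^32 ≡ 16^2 = 256 ≡ 74 (mod 91)
68^64 ≡ 74^2 = 5476 ≡ 16 (mod 91)
68^86 = 68^64 * 68^16 * 68^4 * 68^2 ≡ 16 * 16 * 16 * 74 (mod 91).
Accumulate the product:
16 * 16 = 256 ≡ 74
74 * 16 = 1184 ≡ 1
1 * 74 = 74

74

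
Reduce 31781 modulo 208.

31781 = 152*208 + 165, so 31781 ≡ 165 (mod 208).

165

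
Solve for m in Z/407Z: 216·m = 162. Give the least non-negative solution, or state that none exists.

306

gcd(216, 407) = 1, so a unique solution mod 407 exists.
216⁻¹ ≡ 228 (mod 407).
m ≡ 228·162 ≡ 306 (mod 407).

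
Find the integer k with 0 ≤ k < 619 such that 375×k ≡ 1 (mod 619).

Run the extended Euclidean algorithm:
619 = 1*375 + 244
375 = 1*244 + 131
244 = 1*131 + 113
131 = 1*113 + 18
113 = 6*18 + 5
18 = 3*5 + 3
5 = 1*3 + 2
3 = 1*2 + 1
2 = 2*1 + 0
gcd(375, 619) = 1, so the inverse exists.
Bézout: 1 = −146*619 + 241*375.
So 375⁻¹ ≡ 241 (mod 619).

241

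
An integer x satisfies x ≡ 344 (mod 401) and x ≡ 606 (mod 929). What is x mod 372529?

297886

401⁻¹ mod 929: 401*790 ≡ 1 (mod 929), so 401⁻¹ ≡ 790.
x = 344 + 401*((606 − 344)*790 mod 929) = 344 + 401*742 = 297886.
Check: 297886 mod 401 = 344, 297886 mod 929 = 606. ✓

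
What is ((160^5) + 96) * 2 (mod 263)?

118

(160)^5 ≡ 226 (mod 263)
226 + 96 = 322 ≡ 59 (mod 263)
59 * 2 = 118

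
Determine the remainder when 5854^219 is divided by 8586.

Using repeated squaring:
219 in binary is 11011011, i.e. 219 = 128 + 64 + 16 + 8 + 2 + 1.
5854^1 ≡ 5854 (mod 8586)
5854^2 ≡ 5854^2 = 34269316 ≡ 2590 (mod 8586)
5854^4 ≡ 2590^2 = 6708100 ≡ 2434 (mod 8586)
5854^8 ≡ 2434^2 = 5924356 ≡ 16 (mod 8586)
5854^16 ≡ 16^2 = 256 (mod 8586)
5854^32 ≡ 256^2 = 65536 ≡ 5434 (mod 8586)
5854^64 ≡ 5434^2 = 29528356 ≡ 1102 (mod 8586)
5854^128 ≡ 1102^2 = 1214404 ≡ 3778 (mod 8586)
5854^219 = 5854^128 × 5854^64 × 5854^16 × 5854^8 × 5854^2 × 5854^1 ≡ 3778 × 1102 × 256 × 16 × 2590 × 5854 (mod 8586).
Accumulate the product:
3778 × 1102 = 4163356 ≡ 7732
7732 × 256 = 1979392 ≡ 4612
4612 × 16 = 73792 ≡ 5104
5104 × 2590 = 13219360 ≡ 5506
5506 × 5854 = 32232124 ≡ 280

280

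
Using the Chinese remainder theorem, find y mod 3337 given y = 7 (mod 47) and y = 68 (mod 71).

47⁻¹ mod 71: 47*68 ≡ 1 (mod 71), so 47⁻¹ ≡ 68.
y = 7 + 47*((68 − 7)*68 mod 71) = 7 + 47*30 = 1417.

1417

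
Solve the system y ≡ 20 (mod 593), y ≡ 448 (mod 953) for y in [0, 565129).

118620

593⁻¹ mod 953: 593*45 ≡ 1 (mod 953), so 593⁻¹ ≡ 45.
y = 20 + 593*((448 − 20)*45 mod 953) = 20 + 593*200 = 118620.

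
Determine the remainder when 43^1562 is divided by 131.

Compute successive squares:
1562 in binary is 11000011010, i.e. 1562 = 1024 + 512 + 16 + 8 + 2.
43^1 ≡ 43 (mod 131)
43^2 ≡ 43^2 = 1849 ≡ 15 (mod 131)
43^4 ≡ 15^2 = 225 ≡ 94 (mod 131)
43^8 ≡ 94^2 = 8836 ≡ 59 (mod 131)
43^16 ≡ 59^2 = 3481 ≡ 75 (mod 131)
43^32 ≡ 75^2 = 5625 ≡ 123 (mod 131)
43^64 ≡ 123^2 = 15129 ≡ 64 (mod 131)
43^128 ≡ 64^2 = 4096 ≡ 35 (mod 131)
43^256 ≡ 35^2 = 1225 ≡ 46 (mod 131)
43^512 ≡ 46^2 = 2116 ≡ 20 (mod 131)
43^1024 ≡ 20^2 = 400 ≡ 7 (mod 131)
43^1562 = 43^1024 · 43^512 · 43^16 · 43^8 · 43^2 ≡ 7 · 20 · 75 · 59 · 15 (mod 131).
Accumulate the product:
7 · 20 = 140 ≡ 9
9 · 75 = 675 ≡ 20
20 · 59 = 1180 ≡ 1
1 · 15 = 15

15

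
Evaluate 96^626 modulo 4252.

104

By square-and-multiply:
96^1 ≡ 96 (mod 4252)
96^2 ≡ 96^2 = 9216 ≡ 712 (mod 4252)
96^4 ≡ 712^2 = 506944 ≡ 956 (mod 4252)
96^8 ≡ 956^2 = 913936 ≡ 4008 (mod 4252)
96^16 ≡ 4008^2 = 16064064 ≡ 8 (mod 4252)
96^32 ≡ 8^2 = 64 (mod 4252)
96^64 ≡ 64^2 = 4096 (mod 4252)
96^128 ≡ 4096^2 = 16777216 ≡ 3076 (mod 4252)
96^256 ≡ 3076^2 = 9461776 ≡ 1076 (mod 4252)
96^512 ≡ 1076^2 = 1157776 ≡ 1232 (mod 4252)
96^626 = 96^512 × 96^64 × 96^32 × 96^16 × 96^2 ≡ 1232 × 4096 × 64 × 8 × 712 (mod 4252).
Accumulate the product:
1232 × 4096 = 5046272 ≡ 3400
3400 × 64 = 217600 ≡ 748
748 × 8 = 5984 ≡ 1732
1732 × 712 = 1233184 ≡ 104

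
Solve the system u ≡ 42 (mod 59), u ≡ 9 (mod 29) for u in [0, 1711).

59⁻¹ mod 29: 59·1 ≡ 1 (mod 29), so 59⁻¹ ≡ 1.
u = 42 + 59·((9 − 42)·1 mod 29) = 42 + 59·25 = 1517.
Check: 1517 mod 59 = 42, 1517 mod 29 = 9. ✓

1517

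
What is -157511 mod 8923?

3103

-157511 = -18×8923 + 3103, so -157511 ≡ 3103 (mod 8923).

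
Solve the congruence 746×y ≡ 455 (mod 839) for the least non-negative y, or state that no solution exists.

gcd(746, 839) = 1, so a unique solution mod 839 exists.
746⁻¹ ≡ 424 (mod 839).
y ≡ 424×455 ≡ 789 (mod 839).

789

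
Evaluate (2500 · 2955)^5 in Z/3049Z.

1737

2500 · 2955 = 7387500 ≡ 2822 (mod 3049)
(2822)^5 ≡ 1737 (mod 3049)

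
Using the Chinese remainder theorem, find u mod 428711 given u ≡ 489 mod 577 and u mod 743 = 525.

577⁻¹ mod 743: 577·649 ≡ 1 (mod 743), so 577⁻¹ ≡ 649.
u = 489 + 577·((525 − 489)·649 mod 743) = 489 + 577·331 = 191476.

191476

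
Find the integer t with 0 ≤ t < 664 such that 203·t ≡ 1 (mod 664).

Apply the Euclidean algorithm and back-substitute:
664 = 3×203 + 55
203 = 3×55 + 38
55 = 1×38 + 17
38 = 2×17 + 4
17 = 4×4 + 1
4 = 4×1 + 0
gcd(203, 664) = 1, so the inverse exists.
Back-substitute for 1:
1 = 1×17 − 4×4
  = −4×38 + 9×17
  = 9×55 − 13×38
  = −13×203 + 48×55
  = 48×664 − 157×203
So 203⁻¹ ≡ −157 ≡ 507 (mod 664).

507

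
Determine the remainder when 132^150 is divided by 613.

532

150 in binary is 10010110, i.e. 150 = 128 + 16 + 4 + 2.
132^1 ≡ 132 (mod 613)
132^2 ≡ 132^2 = 17424 ≡ 260 (mod 613)
132^4 ≡ 260^2 = 67600 ≡ 170 (mod 613)
132^8 ≡ 170^2 = 28900 ≡ 89 (mod 613)
132^16 ≡ 89^2 = 7921 ≡ 565 (mod 613)
132^32 ≡ 565^2 = 319225 ≡ 465 (mod 613)
132^64 ≡ 465^2 = 216225 ≡ 449 (mod 613)
132^128 ≡ 449^2 = 201601 ≡ 537 (mod 613)
132^150 = 132^128 × 132^16 × 132^4 × 132^2 ≡ 537 × 565 × 170 × 260 (mod 613).
Accumulate the product:
537 × 565 = 303405 ≡ 583
583 × 170 = 99110 ≡ 417
417 × 260 = 108420 ≡ 532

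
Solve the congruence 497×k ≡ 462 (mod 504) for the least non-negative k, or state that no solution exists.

6

gcd(497, 504) = 7, and 7 | 462, so solutions exist.
Divide through by 7: 71×k ≡ 66 mod 72.
71⁻¹ ≡ 71 (mod 72).
k ≡ 71×66 ≡ 6 (mod 72).
The smallest non-negative solution is k = 6.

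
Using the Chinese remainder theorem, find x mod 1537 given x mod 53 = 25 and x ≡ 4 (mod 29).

555

53⁻¹ mod 29: 53*23 ≡ 1 (mod 29), so 53⁻¹ ≡ 23.
x = 25 + 53*((4 − 25)*23 mod 29) = 25 + 53*10 = 555.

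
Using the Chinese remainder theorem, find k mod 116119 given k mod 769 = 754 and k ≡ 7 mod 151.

769⁻¹ mod 151: 769·54 ≡ 1 (mod 151), so 769⁻¹ ≡ 54.
k = 754 + 769·((7 − 754)·54 mod 151) = 754 + 769·130 = 100724.

100724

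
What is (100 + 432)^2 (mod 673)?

100 + 432 = 532
(532)^2 ≡ 364 (mod 673)

364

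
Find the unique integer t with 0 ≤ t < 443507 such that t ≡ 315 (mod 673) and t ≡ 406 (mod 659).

673⁻¹ mod 659: 673*612 ≡ 1 (mod 659), so 673⁻¹ ≡ 612.
t = 315 + 673*((406 − 315)*612 mod 659) = 315 + 673*336 = 226443.

226443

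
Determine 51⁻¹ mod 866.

866 = 16·51 + 50
51 = 1·50 + 1
50 = 50·1 + 0
gcd(51, 866) = 1, so the inverse exists.
Back-substitute for 1:
1 = 1·51 − 1·50
  = −1·866 + 17·51
So 51⁻¹ ≡ 17 (mod 866).

17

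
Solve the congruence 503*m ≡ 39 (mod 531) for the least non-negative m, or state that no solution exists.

321

gcd(503, 531) = 1, so a unique solution mod 531 exists.
503⁻¹ ≡ 512 (mod 531).
m ≡ 512*39 ≡ 321 (mod 531).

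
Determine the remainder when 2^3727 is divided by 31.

2^1 ≡ 2 (mod 31)
2^2 ≡ 2^2 = 4 (mod 31)
2^4 ≡ 4^2 = 16 (mod 31)
2^8 ≡ 16^2 = 256 ≡ 8 (mod 31)
2^16 ≡ 8^2 = 64 ≡ 2 (mod 31)
2^32 ≡ 2^2 = 4 (mod 31)
2^64 ≡ 4^2 = 16 (mod 31)
2^128 ≡ 16^2 = 256 ≡ 8 (mod 31)
2^256 ≡ 8^2 = 64 ≡ 2 (mod 31)
2^512 ≡ 2^2 = 4 (mod 31)
2^1024 ≡ 4^2 = 16 (mod 31)
2^2048 ≡ 16^2 = 256 ≡ 8 (mod 31)
2^3727 = 2^2048 × 2^1024 × 2^512 × 2^128 × 2^8 × 2^4 × 2^2 × 2^1 ≡ 8 × 16 × 4 × 8 × 8 × 16 × 4 × 2 (mod 31).
Accumulate the product:
8 × 16 = 128 ≡ 4
4 × 4 = 16
16 × 8 = 128 ≡ 4
4 × 8 = 32 ≡ 1
1 × 16 = 16
16 × 4 = 64 ≡ 2
2 × 2 = 4

4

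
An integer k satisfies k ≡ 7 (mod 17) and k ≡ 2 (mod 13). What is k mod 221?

41

17⁻¹ mod 13: 17*10 ≡ 1 (mod 13), so 17⁻¹ ≡ 10.
k = 7 + 17*((2 − 7)*10 mod 13) = 7 + 17*2 = 41.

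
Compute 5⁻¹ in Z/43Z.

26

By the extended Euclidean algorithm:
43 = 8*5 + 3
5 = 1*3 + 2
3 = 1*2 + 1
2 = 2*1 + 0
gcd(5, 43) = 1, so the inverse exists.
Bézout: 1 = 2*43 − 17*5.
So 5⁻¹ ≡ −17 ≡ 26 (mod 43).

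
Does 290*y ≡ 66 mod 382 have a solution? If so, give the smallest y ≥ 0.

gcd(290, 382) = 2, and 2 | 66, so solutions exist.
Divide through by 2: 145*y ≡ 33 mod 191.
145⁻¹ ≡ 137 (mod 191).
y ≡ 137*33 ≡ 128 (mod 191).
The smallest non-negative solution is y = 128.

128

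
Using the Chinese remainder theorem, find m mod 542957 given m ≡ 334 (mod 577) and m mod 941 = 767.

221902

577⁻¹ mod 941: 577×592 ≡ 1 (mod 941), so 577⁻¹ ≡ 592.
m = 334 + 577×((767 − 334)×592 mod 941) = 334 + 577×384 = 221902.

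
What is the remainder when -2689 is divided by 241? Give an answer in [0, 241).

203

-2689 = -12·241 + 203, so -2689 ≡ 203 (mod 241).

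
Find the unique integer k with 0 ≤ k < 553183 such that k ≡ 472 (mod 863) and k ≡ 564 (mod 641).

319782

863⁻¹ mod 641: 863×436 ≡ 1 (mod 641), so 863⁻¹ ≡ 436.
k = 472 + 863×((564 − 472)×436 mod 641) = 472 + 863×370 = 319782.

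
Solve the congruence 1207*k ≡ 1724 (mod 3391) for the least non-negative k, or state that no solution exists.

3384

gcd(1207, 3391) = 1, so a unique solution mod 3391 exists.
1207⁻¹ ≡ 1725 (mod 3391).
k ≡ 1725*1724 ≡ 3384 (mod 3391).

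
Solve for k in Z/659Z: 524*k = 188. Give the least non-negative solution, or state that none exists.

gcd(524, 659) = 1, so a unique solution mod 659 exists.
524⁻¹ ≡ 288 (mod 659).
k ≡ 288*188 ≡ 106 (mod 659).

106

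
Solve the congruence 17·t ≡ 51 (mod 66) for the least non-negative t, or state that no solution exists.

3

gcd(17, 66) = 1, so a unique solution mod 66 exists.
17⁻¹ ≡ 35 (mod 66).
t ≡ 35·51 ≡ 3 (mod 66).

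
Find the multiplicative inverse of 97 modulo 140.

13

By the extended Euclidean algorithm:
140 = 1*97 + 43
97 = 2*43 + 11
43 = 3*11 + 10
11 = 1*10 + 1
10 = 10*1 + 0
gcd(97, 140) = 1, so the inverse exists.
Back-substitute for 1:
1 = 1*11 − 1*10
  = −1*43 + 4*11
  = 4*97 − 9*43
  = −9*140 + 13*97
So 97⁻¹ ≡ 13 (mod 140).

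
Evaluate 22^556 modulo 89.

45

By square-and-multiply:
556 in binary is 1000101100, i.e. 556 = 512 + 32 + 8 + 4.
22^1 ≡ 22 (mod 89)
22^2 ≡ 22^2 = 484 ≡ 39 (mod 89)
22^4 ≡ 39^2 = 1521 ≡ 8 (mod 89)
22^8 ≡ 8^2 = 64 (mod 89)
22^16 ≡ 64^2 = 4096 ≡ 2 (mod 89)
22^32 ≡ 2^2 = 4 (mod 89)
22^64 ≡ 4^2 = 16 (mod 89)
22^128 ≡ 16^2 = 256 ≡ 78 (mod 89)
22^256 ≡ 78^2 = 6084 ≡ 32 (mod 89)
22^512 ≡ 32^2 = 1024 ≡ 45 (mod 89)
22^556 = 22^512 × 22^32 × 22^8 × 22^4 ≡ 45 × 4 × 64 × 8 (mod 89).
Accumulate the product:
45 × 4 = 180 ≡ 2
2 × 64 = 128 ≡ 39
39 × 8 = 312 ≡ 45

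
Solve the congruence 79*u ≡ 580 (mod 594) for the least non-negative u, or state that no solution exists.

gcd(79, 594) = 1, so a unique solution mod 594 exists.
79⁻¹ ≡ 391 (mod 594).
u ≡ 391*580 ≡ 466 (mod 594).

466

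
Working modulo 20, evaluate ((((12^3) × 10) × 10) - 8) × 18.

16

(12)^3 ≡ 8 (mod 20)
8 × 10 = 80 ≡ 0 (mod 20)
0 × 10 = 0
0 - 8 = -8 ≡ 12 (mod 20)
12 × 18 = 216 ≡ 16 (mod 20)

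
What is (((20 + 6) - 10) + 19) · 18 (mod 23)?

20 + 6 = 26 ≡ 3 (mod 23)
3 - 10 = -7 ≡ 16 (mod 23)
16 + 19 = 35 ≡ 12 (mod 23)
12 · 18 = 216 ≡ 9 (mod 23)

9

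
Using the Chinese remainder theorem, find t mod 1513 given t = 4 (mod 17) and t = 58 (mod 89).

17⁻¹ mod 89: 17·21 ≡ 1 (mod 89), so 17⁻¹ ≡ 21.
t = 4 + 17·((58 − 4)·21 mod 89) = 4 + 17·66 = 1126.

1126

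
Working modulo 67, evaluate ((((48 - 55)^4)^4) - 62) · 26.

48 - 55 = -7 ≡ 60 (mod 67)
(60)^4 ≡ 56 (mod 67)
(56)^4 ≡ 35 (mod 67)
35 - 62 = -27 ≡ 40 (mod 67)
40 · 26 = 1040 ≡ 35 (mod 67)

35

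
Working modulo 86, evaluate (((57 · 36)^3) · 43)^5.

57 · 36 = 2052 ≡ 74 (mod 86)
(74)^3 ≡ 78 (mod 86)
78 · 43 = 3354 ≡ 0 (mod 86)
(0)^5 ≡ 0 (mod 86)

0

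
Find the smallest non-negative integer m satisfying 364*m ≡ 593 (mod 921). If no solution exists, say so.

gcd(364, 921) = 1, so a unique solution mod 921 exists.
364⁻¹ ≡ 544 (mod 921).
m ≡ 544*593 ≡ 242 (mod 921).

242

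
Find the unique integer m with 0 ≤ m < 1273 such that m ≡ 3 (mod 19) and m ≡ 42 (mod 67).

19⁻¹ mod 67: 19×60 ≡ 1 (mod 67), so 19⁻¹ ≡ 60.
m = 3 + 19×((42 − 3)×60 mod 67) = 3 + 19×62 = 1181.

1181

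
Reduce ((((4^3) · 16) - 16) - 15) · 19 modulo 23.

(4)^3 ≡ 18 (mod 23)
18 · 16 = 288 ≡ 12 (mod 23)
12 - 16 = -4 ≡ 19 (mod 23)
19 - 15 = 4
4 · 19 = 76 ≡ 7 (mod 23)

7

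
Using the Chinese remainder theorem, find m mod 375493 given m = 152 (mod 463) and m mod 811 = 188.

336753

463⁻¹ mod 811: 463×268 ≡ 1 (mod 811), so 463⁻¹ ≡ 268.
m = 152 + 463×((188 − 152)×268 mod 811) = 152 + 463×727 = 336753.
Check: 336753 mod 463 = 152, 336753 mod 811 = 188. ✓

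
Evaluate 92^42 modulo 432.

42 in binary is 101010, i.e. 42 = 32 + 8 + 2.
92^1 ≡ 92 (mod 432)
92^2 ≡ 92^2 = 8464 ≡ 256 (mod 432)
92^4 ≡ 256^2 = 65536 ≡ 304 (mod 432)
92^8 ≡ 304^2 = 92416 ≡ 400 (mod 432)
92^16 ≡ 400^2 = 160000 ≡ 160 (mod 432)
92^32 ≡ 160^2 = 25600 ≡ 112 (mod 432)
92^42 = 92^32 * 92^8 * 92^2 ≡ 112 * 400 * 256 (mod 432).
Accumulate the product:
112 * 400 = 44800 ≡ 304
304 * 256 = 77824 ≡ 64

64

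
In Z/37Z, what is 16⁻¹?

37 = 2*16 + 5
16 = 3*5 + 1
5 = 5*1 + 0
gcd(16, 37) = 1, so the inverse exists.
Back-substitute for 1:
1 = 1*16 − 3*5
  = −3*37 + 7*16
So 16⁻¹ ≡ 7 (mod 37).

7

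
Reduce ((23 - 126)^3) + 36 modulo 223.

9

23 - 126 = -103 ≡ 120 (mod 223)
(120)^3 ≡ 196 (mod 223)
196 + 36 = 232 ≡ 9 (mod 223)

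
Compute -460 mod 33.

-460 = -14*33 + 2, so -460 ≡ 2 (mod 33).

2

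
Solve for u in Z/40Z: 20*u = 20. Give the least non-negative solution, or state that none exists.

gcd(20, 40) = 20, and 20 | 20, so solutions exist.
Divide through by 20: 1*u ≡ 1 mod 2.
1⁻¹ ≡ 1 (mod 2).
u ≡ 1*1 ≡ 1 (mod 2).
The smallest non-negative solution is u = 1.

1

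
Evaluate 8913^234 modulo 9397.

2948

By square-and-multiply:
234 in binary is 11101010, i.e. 234 = 128 + 64 + 32 + 8 + 2.
8913^1 ≡ 8913 (mod 9397)
8913^2 ≡ 8913^2 = 79441569 ≡ 8728 (mod 9397)
8913^4 ≡ 8728^2 = 76177984 ≡ 5902 (mod 9397)
8913^8 ≡ 5902^2 = 34833604 ≡ 8322 (mod 9397)
8913^16 ≡ 8322^2 = 69255684 ≡ 9191 (mod 9397)
8913^32 ≡ 9191^2 = 84474481 ≡ 4848 (mod 9397)
8913^64 ≡ 4848^2 = 23503104 ≡ 1207 (mod 9397)
8913^128 ≡ 1207^2 = 1456849 ≡ 314 (mod 9397)
8913^234 = 8913^128 · 8913^64 · 8913^32 · 8913^8 · 8913^2 ≡ 314 · 1207 · 4848 · 8322 · 8728 (mod 9397).
Accumulate the product:
314 · 1207 = 378998 ≡ 3118
3118 · 4848 = 15116064 ≡ 5688
5688 · 8322 = 47335536 ≡ 2847
2847 · 8728 = 24848616 ≡ 2948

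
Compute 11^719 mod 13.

By square-and-multiply:
719 in binary is 1011001111, i.e. 719 = 512 + 128 + 64 + 8 + 4 + 2 + 1.
11^1 ≡ 11 (mod 13)
11^2 ≡ 11^2 = 121 ≡ 4 (mod 13)
11^4 ≡ 4^2 = 16 ≡ 3 (mod 13)
11^8 ≡ 3^2 = 9 (mod 13)
11^16 ≡ 9^2 = 81 ≡ 3 (mod 13)
11^32 ≡ 3^2 = 9 (mod 13)
11^64 ≡ 9^2 = 81 ≡ 3 (mod 13)
11^128 ≡ 3^2 = 9 (mod 13)
11^256 ≡ 9^2 = 81 ≡ 3 (mod 13)
11^512 ≡ 3^2 = 9 (mod 13)
11^719 = 11^512 * 11^128 * 11^64 * 11^8 * 11^4 * 11^2 * 11^1 ≡ 9 * 9 * 3 * 9 * 3 * 4 * 11 (mod 13).
Accumulate the product:
9 * 9 = 81 ≡ 3
3 * 3 = 9
9 * 9 = 81 ≡ 3
3 * 3 = 9
9 * 4 = 36 ≡ 10
10 * 11 = 110 ≡ 6

6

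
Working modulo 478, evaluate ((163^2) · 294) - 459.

307

(163)^2 ≡ 279 (mod 478)
279 · 294 = 82026 ≡ 288 (mod 478)
288 - 459 = -171 ≡ 307 (mod 478)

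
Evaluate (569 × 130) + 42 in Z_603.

446

569 × 130 = 73970 ≡ 404 (mod 603)
404 + 42 = 446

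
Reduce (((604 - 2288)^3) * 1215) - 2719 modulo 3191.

604 - 2288 = -1684 ≡ 1507 (mod 3191)
(1507)^3 ≡ 2085 (mod 3191)
2085 * 1215 = 2533275 ≡ 2812 (mod 3191)
2812 - 2719 = 93

93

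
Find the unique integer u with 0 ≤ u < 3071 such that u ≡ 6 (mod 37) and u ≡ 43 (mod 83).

37⁻¹ mod 83: 37*9 ≡ 1 (mod 83), so 37⁻¹ ≡ 9.
u = 6 + 37*((43 − 6)*9 mod 83) = 6 + 37*1 = 43.

43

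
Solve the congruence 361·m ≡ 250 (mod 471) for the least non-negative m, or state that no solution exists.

169

gcd(361, 471) = 1, so a unique solution mod 471 exists.
361⁻¹ ≡ 304 (mod 471).
m ≡ 304·250 ≡ 169 (mod 471).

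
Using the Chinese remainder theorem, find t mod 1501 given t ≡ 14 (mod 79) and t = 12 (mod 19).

79⁻¹ mod 19: 79·13 ≡ 1 (mod 19), so 79⁻¹ ≡ 13.
t = 14 + 79·((12 − 14)·13 mod 19) = 14 + 79·12 = 962.

962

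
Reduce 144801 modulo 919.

144801 = 157×919 + 518, so 144801 ≡ 518 (mod 919).

518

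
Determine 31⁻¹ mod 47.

44

47 = 1*31 + 16
31 = 1*16 + 15
16 = 1*15 + 1
15 = 15*1 + 0
gcd(31, 47) = 1, so the inverse exists.
Back-substitute for 1:
1 = 1*16 − 1*15
  = −1*31 + 2*16
  = 2*47 − 3*31
So 31⁻¹ ≡ −3 ≡ 44 (mod 47).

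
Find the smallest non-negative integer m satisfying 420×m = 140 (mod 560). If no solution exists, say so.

gcd(420, 560) = 140, and 140 | 140, so solutions exist.
Divide through by 140: 3×m = 1 (mod 4).
3⁻¹ ≡ 3 (mod 4).
m ≡ 3×1 ≡ 3 (mod 4).
The smallest non-negative solution is m = 3.

3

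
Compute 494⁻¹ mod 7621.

7621 = 15×494 + 211
494 = 2×211 + 72
211 = 2×72 + 67
72 = 1×67 + 5
67 = 13×5 + 2
5 = 2×2 + 1
2 = 2×1 + 0
gcd(494, 7621) = 1, so the inverse exists.
Back-substitute for 1:
1 = 1×5 − 2×2
  = −2×67 + 27×5
  = 27×72 − 29×67
  = −29×211 + 85×72
  = 85×494 − 199×211
  = −199×7621 + 3070×494
So 494⁻¹ ≡ 3070 (mod 7621).

3070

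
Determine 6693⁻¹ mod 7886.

Run the extended Euclidean algorithm:
7886 = 1*6693 + 1193
6693 = 5*1193 + 728
1193 = 1*728 + 465
728 = 1*465 + 263
465 = 1*263 + 202
263 = 1*202 + 61
202 = 3*61 + 19
61 = 3*19 + 4
19 = 4*4 + 3
4 = 1*3 + 1
3 = 3*1 + 0
gcd(6693, 7886) = 1, so the inverse exists.
Back-substitute for 1:
1 = 1*4 − 1*3
  = −1*19 + 5*4
  = 5*61 − 16*19
  = −16*202 + 53*61
  = 53*263 − 69*202
  = −69*465 + 122*263
  = 122*728 − 191*465
  = −191*1193 + 313*728
  = 313*6693 − 1756*1193
  = −1756*7886 + 2069*6693
So 6693⁻¹ ≡ 2069 (mod 7886).

2069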